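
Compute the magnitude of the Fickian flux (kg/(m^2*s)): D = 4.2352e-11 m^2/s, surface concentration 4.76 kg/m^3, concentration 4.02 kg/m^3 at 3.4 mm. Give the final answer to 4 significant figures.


J = -D * (dC/dx) = D * (C1 - C2) / dx
J = 4.2352e-11 * (4.76 - 4.02) / 3.4e-03
J = 9.218e-09 kg/(m^2*s)


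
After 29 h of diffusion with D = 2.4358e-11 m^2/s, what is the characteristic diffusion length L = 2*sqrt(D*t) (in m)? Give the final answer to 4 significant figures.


t = 29 hr = 104400 s
Diffusion length = 2*sqrt(D*t)
= 2*sqrt(2.4358e-11 * 104400)
= 3.189e-03 m


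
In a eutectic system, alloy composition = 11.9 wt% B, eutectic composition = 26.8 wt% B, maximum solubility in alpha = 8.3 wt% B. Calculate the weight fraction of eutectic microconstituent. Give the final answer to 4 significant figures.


f_primary = (C_e - C0) / (C_e - C_alpha_max)
f_primary = (26.8 - 11.9) / (26.8 - 8.3)
f_primary = 0.805405
f_eutectic = 1 - 0.805405 = 0.1946


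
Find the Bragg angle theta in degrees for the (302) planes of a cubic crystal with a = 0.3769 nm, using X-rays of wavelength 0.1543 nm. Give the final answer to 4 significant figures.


d = a / sqrt(h^2+k^2+l^2)
d = 0.3769 / sqrt(13) = 0.104533 nm
lambda = 2*d*sin(theta)  =>  sin(theta) = lambda / (2*d)
sin(theta) = 0.1543 / (2 * 0.104533) = 0.738043
theta = 47.56 deg


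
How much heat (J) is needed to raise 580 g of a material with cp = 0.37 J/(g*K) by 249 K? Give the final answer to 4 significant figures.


Q = m * cp * dT
Q = 580 * 0.37 * 249
Q = 53440 J


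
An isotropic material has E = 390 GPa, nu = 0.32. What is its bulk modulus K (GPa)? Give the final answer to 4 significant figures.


K = E / (3*(1-2*nu))
K = 390 / (3*(1-2*0.32))
K = 361.1 GPa


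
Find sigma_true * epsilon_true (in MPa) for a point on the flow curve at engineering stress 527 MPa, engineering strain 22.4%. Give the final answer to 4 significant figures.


sigma_true = sigma_eng * (1 + epsilon_eng)
sigma_true = 527 * (1 + 0.224) = 645.048 MPa
epsilon_true = ln(1 + epsilon_eng)
epsilon_true = ln(1 + 0.224) = 0.202124
sigma_true * epsilon_true = 645.048 * 0.202124 = 130.4 MPa


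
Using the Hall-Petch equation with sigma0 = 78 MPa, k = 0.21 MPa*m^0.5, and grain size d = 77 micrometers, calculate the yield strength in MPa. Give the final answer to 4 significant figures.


sigma_y = sigma0 + k / sqrt(d)
d = 77 um = 7.7e-05 m
sigma_y = 78 + 0.21 / sqrt(7.7e-05)
sigma_y = 101.9 MPa


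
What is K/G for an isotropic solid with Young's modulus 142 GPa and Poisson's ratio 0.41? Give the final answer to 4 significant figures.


G = E / (2*(1+nu))
G = 142 / (2*(1+0.41)) = 50.3546 GPa
K = E / (3*(1-2*nu))
K = 142 / (3*(1-2*0.41)) = 262.963 GPa
K/G = 262.963 / 50.3546 = 5.222


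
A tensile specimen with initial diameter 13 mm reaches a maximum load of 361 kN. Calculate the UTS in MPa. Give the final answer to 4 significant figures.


A0 = pi*(d/2)^2 = pi*(13/2)^2 = 132.732 mm^2
UTS = F_max / A0 = 361*1000 / 132.732
UTS = 2720 MPa


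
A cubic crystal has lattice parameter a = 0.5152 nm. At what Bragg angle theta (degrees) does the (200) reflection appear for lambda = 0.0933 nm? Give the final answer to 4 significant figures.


d = a / sqrt(h^2+k^2+l^2)
d = 0.5152 / sqrt(4) = 0.2576 nm
lambda = 2*d*sin(theta)  =>  sin(theta) = lambda / (2*d)
sin(theta) = 0.0933 / (2 * 0.2576) = 0.181095
theta = 10.43 deg


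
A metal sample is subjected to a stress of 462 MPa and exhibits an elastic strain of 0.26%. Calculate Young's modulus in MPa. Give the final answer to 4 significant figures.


E = sigma / epsilon
epsilon = 0.26% = 2.6e-03
E = 462 / 2.6e-03
E = 177700 MPa


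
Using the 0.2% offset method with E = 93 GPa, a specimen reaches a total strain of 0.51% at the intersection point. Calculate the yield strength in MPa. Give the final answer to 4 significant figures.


Offset strain = 0.002
Elastic strain at yield = total_strain - offset = 5.1e-03 - 0.002 = 3.1e-03
sigma_y = E * elastic_strain = 93000 * 3.1e-03
sigma_y = 288.3 MPa


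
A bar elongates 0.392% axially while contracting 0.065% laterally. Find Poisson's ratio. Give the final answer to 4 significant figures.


nu = -epsilon_lat / epsilon_axial
Lateral strain is contraction (negative), so using magnitudes:
nu = 0.065 / 0.392
nu = 0.1658


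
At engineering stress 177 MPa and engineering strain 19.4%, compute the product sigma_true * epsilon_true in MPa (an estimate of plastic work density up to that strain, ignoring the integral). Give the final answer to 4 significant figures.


sigma_true = sigma_eng * (1 + epsilon_eng)
sigma_true = 177 * (1 + 0.194) = 211.338 MPa
epsilon_true = ln(1 + epsilon_eng)
epsilon_true = ln(1 + 0.194) = 0.177309
sigma_true * epsilon_true = 211.338 * 0.177309 = 37.47 MPa


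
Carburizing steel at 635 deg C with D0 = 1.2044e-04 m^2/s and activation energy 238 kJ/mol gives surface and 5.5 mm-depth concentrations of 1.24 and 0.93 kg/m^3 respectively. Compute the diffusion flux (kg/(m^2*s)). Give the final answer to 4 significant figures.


Step 1: D = D0 * exp(-Qd/(R*T))
T = 635 + 273.15 = 908.15 K
D = 1.2044e-04 * exp(-238e3 / (8.314 * 908.15)) = 2.46082e-18 m^2/s
Step 2: J = D * (C1 - C2) / dx
J = 2.46082e-18 * (1.24 - 0.93) / 5.5e-03
J = 1.387e-16 kg/(m^2*s)


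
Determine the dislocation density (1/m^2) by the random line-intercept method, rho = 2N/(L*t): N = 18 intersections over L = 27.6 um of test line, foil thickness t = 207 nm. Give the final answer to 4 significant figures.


rho = 2N / (L * t)
L = 27.6 um = 2.76e-05 m, t = 207 nm = 2.07e-07 m
rho = 2 * 18 / (2.76e-05 * 2.07e-07)
rho = 6.301e+12 1/m^2


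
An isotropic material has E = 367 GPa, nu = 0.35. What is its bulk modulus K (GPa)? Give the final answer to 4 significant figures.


K = E / (3*(1-2*nu))
K = 367 / (3*(1-2*0.35))
K = 407.8 GPa


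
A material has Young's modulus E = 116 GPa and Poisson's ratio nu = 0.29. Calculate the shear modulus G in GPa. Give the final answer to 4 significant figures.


G = E / (2*(1+nu))
G = 116 / (2*(1+0.29))
G = 44.96 GPa


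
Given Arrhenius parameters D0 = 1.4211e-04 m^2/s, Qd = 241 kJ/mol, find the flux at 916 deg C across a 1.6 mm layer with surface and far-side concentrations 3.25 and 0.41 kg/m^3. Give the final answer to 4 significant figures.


Step 1: D = D0 * exp(-Qd/(R*T))
T = 916 + 273.15 = 1189.15 K
D = 1.4211e-04 * exp(-241e3 / (8.314 * 1189.15)) = 3.68187e-15 m^2/s
Step 2: J = D * (C1 - C2) / dx
J = 3.68187e-15 * (3.25 - 0.41) / 1.6e-03
J = 6.535e-12 kg/(m^2*s)


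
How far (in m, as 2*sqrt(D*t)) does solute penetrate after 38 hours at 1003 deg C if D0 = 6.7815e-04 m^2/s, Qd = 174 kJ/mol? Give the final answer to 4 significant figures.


Step 1: D = D0 * exp(-Qd/(R*T))
T = 1276.15 K
D = 6.7815e-04 * exp(-174e3 / (8.314 * 1276.15)) = 5.11682e-11 m^2/s
Step 2: L = 2*sqrt(D*t)
t = 38 h = 136800 s
L = 2*sqrt(5.11682e-11 * 136800) = 5.291e-03 m


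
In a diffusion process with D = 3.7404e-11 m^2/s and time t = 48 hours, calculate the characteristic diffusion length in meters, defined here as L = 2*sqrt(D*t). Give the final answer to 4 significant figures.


t = 48 hr = 172800 s
Diffusion length = 2*sqrt(D*t)
= 2*sqrt(3.7404e-11 * 172800)
= 5.085e-03 m


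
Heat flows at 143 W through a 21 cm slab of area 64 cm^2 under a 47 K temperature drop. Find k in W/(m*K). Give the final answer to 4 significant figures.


k = Q*L / (A*dT)
L = 0.21 m, A = 6.4e-03 m^2
k = 143 * 0.21 / (6.4e-03 * 47)
k = 99.83 W/(m*K)


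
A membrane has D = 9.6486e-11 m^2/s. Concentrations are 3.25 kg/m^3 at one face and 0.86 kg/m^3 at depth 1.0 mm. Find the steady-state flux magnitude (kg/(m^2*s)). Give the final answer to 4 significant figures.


J = -D * (dC/dx) = D * (C1 - C2) / dx
J = 9.6486e-11 * (3.25 - 0.86) / 1e-03
J = 2.306e-07 kg/(m^2*s)


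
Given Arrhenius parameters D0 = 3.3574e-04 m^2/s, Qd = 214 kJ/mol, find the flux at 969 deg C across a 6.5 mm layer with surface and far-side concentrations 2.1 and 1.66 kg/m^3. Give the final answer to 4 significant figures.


Step 1: D = D0 * exp(-Qd/(R*T))
T = 969 + 273.15 = 1242.15 K
D = 3.3574e-04 * exp(-214e3 / (8.314 * 1242.15)) = 3.36197e-13 m^2/s
Step 2: J = D * (C1 - C2) / dx
J = 3.36197e-13 * (2.1 - 1.66) / 6.5e-03
J = 2.276e-11 kg/(m^2*s)


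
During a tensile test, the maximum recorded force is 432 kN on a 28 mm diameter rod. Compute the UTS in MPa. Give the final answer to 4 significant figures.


A0 = pi*(d/2)^2 = pi*(28/2)^2 = 615.752 mm^2
UTS = F_max / A0 = 432*1000 / 615.752
UTS = 701.6 MPa


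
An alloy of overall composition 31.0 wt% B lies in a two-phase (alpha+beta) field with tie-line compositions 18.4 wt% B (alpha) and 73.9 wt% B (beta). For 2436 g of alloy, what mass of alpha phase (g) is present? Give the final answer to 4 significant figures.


f_alpha = (C_beta - C0) / (C_beta - C_alpha)
f_alpha = (73.9 - 31.0) / (73.9 - 18.4) = 0.772973
m_alpha = f_alpha * m_total = 0.772973 * 2436 = 1883 g


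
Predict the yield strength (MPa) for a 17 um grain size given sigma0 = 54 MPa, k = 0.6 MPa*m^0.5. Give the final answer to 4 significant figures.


sigma_y = sigma0 + k / sqrt(d)
d = 17 um = 1.7e-05 m
sigma_y = 54 + 0.6 / sqrt(1.7e-05)
sigma_y = 199.5 MPa


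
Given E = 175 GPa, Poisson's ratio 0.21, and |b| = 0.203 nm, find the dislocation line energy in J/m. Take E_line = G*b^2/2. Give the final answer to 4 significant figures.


Step 1: G = E / (2*(1+nu))
G = 175 / (2*(1+0.21)) = 72.314 GPa = 7.2314e+10 Pa
Step 2: E_line = G*b^2/2
b = 0.203 nm = 2.03e-10 m
E_line = 0.5 * 7.2314e+10 * (2.03e-10)^2 = 1.49e-09 J/m


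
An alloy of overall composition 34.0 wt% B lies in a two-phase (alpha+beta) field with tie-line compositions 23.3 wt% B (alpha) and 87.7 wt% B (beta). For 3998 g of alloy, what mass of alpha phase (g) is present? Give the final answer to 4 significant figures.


f_alpha = (C_beta - C0) / (C_beta - C_alpha)
f_alpha = (87.7 - 34.0) / (87.7 - 23.3) = 0.833851
m_alpha = f_alpha * m_total = 0.833851 * 3998 = 3334 g


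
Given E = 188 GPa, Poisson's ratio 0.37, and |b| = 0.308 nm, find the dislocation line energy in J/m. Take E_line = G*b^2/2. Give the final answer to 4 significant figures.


Step 1: G = E / (2*(1+nu))
G = 188 / (2*(1+0.37)) = 68.6131 GPa = 6.86131e+10 Pa
Step 2: E_line = G*b^2/2
b = 0.308 nm = 3.08e-10 m
E_line = 0.5 * 6.86131e+10 * (3.08e-10)^2 = 3.254e-09 J/m


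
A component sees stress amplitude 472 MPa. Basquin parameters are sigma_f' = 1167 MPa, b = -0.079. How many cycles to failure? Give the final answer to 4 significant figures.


sigma_a = sigma_f' * (2*Nf)^b
2*Nf = (sigma_a / sigma_f')^(1/b)
2*Nf = (472 / 1167)^(1/-0.079)
2*Nf = 94692.3
Nf = 47350 cycles


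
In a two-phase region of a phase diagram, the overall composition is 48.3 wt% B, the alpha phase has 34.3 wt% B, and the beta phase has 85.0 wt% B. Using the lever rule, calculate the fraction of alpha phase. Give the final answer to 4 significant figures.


f_alpha = (C_beta - C0) / (C_beta - C_alpha)
f_alpha = (85.0 - 48.3) / (85.0 - 34.3)
f_alpha = 0.7239


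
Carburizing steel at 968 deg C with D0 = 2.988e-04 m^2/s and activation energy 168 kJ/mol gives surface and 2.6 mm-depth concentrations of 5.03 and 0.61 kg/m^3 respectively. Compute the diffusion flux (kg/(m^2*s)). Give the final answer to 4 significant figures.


Step 1: D = D0 * exp(-Qd/(R*T))
T = 968 + 273.15 = 1241.15 K
D = 2.988e-04 * exp(-168e3 / (8.314 * 1241.15)) = 2.5394e-11 m^2/s
Step 2: J = D * (C1 - C2) / dx
J = 2.5394e-11 * (5.03 - 0.61) / 2.6e-03
J = 4.317e-08 kg/(m^2*s)


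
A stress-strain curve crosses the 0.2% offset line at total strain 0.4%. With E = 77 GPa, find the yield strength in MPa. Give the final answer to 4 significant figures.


Offset strain = 0.002
Elastic strain at yield = total_strain - offset = 4e-03 - 0.002 = 2e-03
sigma_y = E * elastic_strain = 77000 * 2e-03
sigma_y = 154 MPa


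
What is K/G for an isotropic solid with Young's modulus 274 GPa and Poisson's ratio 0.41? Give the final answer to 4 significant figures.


G = E / (2*(1+nu))
G = 274 / (2*(1+0.41)) = 97.1631 GPa
K = E / (3*(1-2*nu))
K = 274 / (3*(1-2*0.41)) = 507.407 GPa
K/G = 507.407 / 97.1631 = 5.222


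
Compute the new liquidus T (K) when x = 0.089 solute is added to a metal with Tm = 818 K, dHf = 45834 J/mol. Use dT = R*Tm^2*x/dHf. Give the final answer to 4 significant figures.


dT = R*Tm^2*x / dHf
dT = 8.314 * 818^2 * 0.089 / 45834
dT = 10.8024 K
T_new = 818 - 10.8024 = 807.2 K


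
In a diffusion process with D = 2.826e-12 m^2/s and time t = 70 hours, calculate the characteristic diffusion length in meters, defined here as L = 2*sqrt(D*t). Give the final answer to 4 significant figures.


t = 70 hr = 252000 s
Diffusion length = 2*sqrt(D*t)
= 2*sqrt(2.826e-12 * 252000)
= 1.688e-03 m


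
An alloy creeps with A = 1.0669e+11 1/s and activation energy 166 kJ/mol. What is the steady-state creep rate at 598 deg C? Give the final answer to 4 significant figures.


rate = A * exp(-Q / (R*T))
T = 598 + 273.15 = 871.15 K
rate = 1.0669e+11 * exp(-166e3 / (8.314 * 871.15))
rate = 11.87 1/s


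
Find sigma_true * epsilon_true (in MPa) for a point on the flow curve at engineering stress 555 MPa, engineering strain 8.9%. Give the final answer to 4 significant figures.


sigma_true = sigma_eng * (1 + epsilon_eng)
sigma_true = 555 * (1 + 0.089) = 604.395 MPa
epsilon_true = ln(1 + epsilon_eng)
epsilon_true = ln(1 + 0.089) = 0.0852598
sigma_true * epsilon_true = 604.395 * 0.0852598 = 51.53 MPa


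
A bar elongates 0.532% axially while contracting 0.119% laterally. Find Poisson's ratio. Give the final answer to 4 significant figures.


nu = -epsilon_lat / epsilon_axial
Lateral strain is contraction (negative), so using magnitudes:
nu = 0.119 / 0.532
nu = 0.2237


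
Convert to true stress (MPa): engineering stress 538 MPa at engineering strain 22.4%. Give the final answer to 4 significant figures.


sigma_true = sigma_eng * (1 + epsilon_eng)
sigma_true = 538 * (1 + 0.224)
sigma_true = 658.5 MPa


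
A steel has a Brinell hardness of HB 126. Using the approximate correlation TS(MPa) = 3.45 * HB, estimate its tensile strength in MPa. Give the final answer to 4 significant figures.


TS (MPa) = 3.45 * HB
TS = 3.45 * 126
TS = 434.7 MPa


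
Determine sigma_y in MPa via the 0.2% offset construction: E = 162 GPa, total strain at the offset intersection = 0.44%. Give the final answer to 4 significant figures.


Offset strain = 0.002
Elastic strain at yield = total_strain - offset = 4.4e-03 - 0.002 = 2.4e-03
sigma_y = E * elastic_strain = 162000 * 2.4e-03
sigma_y = 388.8 MPa


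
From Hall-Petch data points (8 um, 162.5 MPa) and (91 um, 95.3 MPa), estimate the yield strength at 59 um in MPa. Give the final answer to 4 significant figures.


sigma_y = sigma0 + k / sqrt(d)
1/sqrt(d1) = 1/sqrt(8e-06) = 353.553;  1/sqrt(d2) = 104.828
k = (sigma1 - sigma2) / (1/sqrt(d1) - 1/sqrt(d2)) = (162.5 - 95.3) / (353.553 - 104.828) = 0.270178 MPa*m^0.5
sigma0 = sigma1 - k/sqrt(d1) = 162.5 - 0.270178*353.553 = 66.9776 MPa
sigma_y(d3) = 66.9776 + 0.270178 / sqrt(5.9e-05) = 102.2 MPa


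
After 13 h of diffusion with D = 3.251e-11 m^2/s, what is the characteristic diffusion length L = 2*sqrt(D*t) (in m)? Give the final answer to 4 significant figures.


t = 13 hr = 46800 s
Diffusion length = 2*sqrt(D*t)
= 2*sqrt(3.251e-11 * 46800)
= 2.467e-03 m


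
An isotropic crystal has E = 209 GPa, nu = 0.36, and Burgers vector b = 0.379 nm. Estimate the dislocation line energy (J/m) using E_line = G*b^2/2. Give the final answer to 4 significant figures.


Step 1: G = E / (2*(1+nu))
G = 209 / (2*(1+0.36)) = 76.8382 GPa = 7.68382e+10 Pa
Step 2: E_line = G*b^2/2
b = 0.379 nm = 3.79e-10 m
E_line = 0.5 * 7.68382e+10 * (3.79e-10)^2 = 5.519e-09 J/m


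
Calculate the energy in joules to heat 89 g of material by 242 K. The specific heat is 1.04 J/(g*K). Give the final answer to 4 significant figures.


Q = m * cp * dT
Q = 89 * 1.04 * 242
Q = 22400 J


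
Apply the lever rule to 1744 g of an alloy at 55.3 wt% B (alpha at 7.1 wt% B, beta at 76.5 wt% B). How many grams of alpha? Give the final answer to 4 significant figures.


f_alpha = (C_beta - C0) / (C_beta - C_alpha)
f_alpha = (76.5 - 55.3) / (76.5 - 7.1) = 0.305476
m_alpha = f_alpha * m_total = 0.305476 * 1744 = 532.7 g


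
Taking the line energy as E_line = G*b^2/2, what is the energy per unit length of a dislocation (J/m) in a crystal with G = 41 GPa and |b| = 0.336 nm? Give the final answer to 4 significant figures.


E = G*b^2/2
b = 0.336 nm = 3.36e-10 m
G = 41 GPa = 4.1e+10 Pa
E = 0.5 * 4.1e+10 * (3.36e-10)^2
E = 2.314e-09 J/m


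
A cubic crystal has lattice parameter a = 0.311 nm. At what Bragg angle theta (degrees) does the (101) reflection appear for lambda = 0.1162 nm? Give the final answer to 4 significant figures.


d = a / sqrt(h^2+k^2+l^2)
d = 0.311 / sqrt(2) = 0.21991 nm
lambda = 2*d*sin(theta)  =>  sin(theta) = lambda / (2*d)
sin(theta) = 0.1162 / (2 * 0.21991) = 0.264199
theta = 15.32 deg


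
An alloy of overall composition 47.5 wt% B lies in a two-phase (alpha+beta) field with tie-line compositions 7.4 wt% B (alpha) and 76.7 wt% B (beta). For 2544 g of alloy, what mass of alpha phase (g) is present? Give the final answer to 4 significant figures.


f_alpha = (C_beta - C0) / (C_beta - C_alpha)
f_alpha = (76.7 - 47.5) / (76.7 - 7.4) = 0.421356
m_alpha = f_alpha * m_total = 0.421356 * 2544 = 1072 g


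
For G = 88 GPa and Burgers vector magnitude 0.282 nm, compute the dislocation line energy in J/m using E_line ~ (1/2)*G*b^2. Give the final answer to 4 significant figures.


E = G*b^2/2
b = 0.282 nm = 2.82e-10 m
G = 88 GPa = 8.8e+10 Pa
E = 0.5 * 8.8e+10 * (2.82e-10)^2
E = 3.499e-09 J/m


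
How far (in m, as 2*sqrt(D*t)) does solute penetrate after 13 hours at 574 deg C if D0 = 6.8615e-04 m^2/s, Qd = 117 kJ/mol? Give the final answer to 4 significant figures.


Step 1: D = D0 * exp(-Qd/(R*T))
T = 847.15 K
D = 6.8615e-04 * exp(-117e3 / (8.314 * 847.15)) = 4.18818e-11 m^2/s
Step 2: L = 2*sqrt(D*t)
t = 13 h = 46800 s
L = 2*sqrt(4.18818e-11 * 46800) = 2.8e-03 m


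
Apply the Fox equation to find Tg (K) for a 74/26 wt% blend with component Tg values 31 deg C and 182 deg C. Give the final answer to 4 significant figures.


1/Tg = w1/Tg1 + w2/Tg2 (in Kelvin)
Tg1 = 304.15 K, Tg2 = 455.15 K
1/Tg = 0.74/304.15 + 0.26/455.15
Tg = 332.9 K


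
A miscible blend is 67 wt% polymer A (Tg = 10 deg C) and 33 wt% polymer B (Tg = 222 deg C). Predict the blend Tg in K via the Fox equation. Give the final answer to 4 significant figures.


1/Tg = w1/Tg1 + w2/Tg2 (in Kelvin)
Tg1 = 283.15 K, Tg2 = 495.15 K
1/Tg = 0.67/283.15 + 0.33/495.15
Tg = 329.7 K


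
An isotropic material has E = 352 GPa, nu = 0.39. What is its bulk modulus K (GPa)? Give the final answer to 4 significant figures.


K = E / (3*(1-2*nu))
K = 352 / (3*(1-2*0.39))
K = 533.3 GPa


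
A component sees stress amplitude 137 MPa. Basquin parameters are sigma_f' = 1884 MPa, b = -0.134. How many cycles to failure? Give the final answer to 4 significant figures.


sigma_a = sigma_f' * (2*Nf)^b
2*Nf = (sigma_a / sigma_f')^(1/b)
2*Nf = (137 / 1884)^(1/-0.134)
2*Nf = 3.12771e+08
Nf = 1.564e+08 cycles


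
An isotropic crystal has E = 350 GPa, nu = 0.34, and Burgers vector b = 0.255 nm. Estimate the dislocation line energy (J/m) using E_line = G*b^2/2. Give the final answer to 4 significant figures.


Step 1: G = E / (2*(1+nu))
G = 350 / (2*(1+0.34)) = 130.597 GPa = 1.30597e+11 Pa
Step 2: E_line = G*b^2/2
b = 0.255 nm = 2.55e-10 m
E_line = 0.5 * 1.30597e+11 * (2.55e-10)^2 = 4.246e-09 J/m


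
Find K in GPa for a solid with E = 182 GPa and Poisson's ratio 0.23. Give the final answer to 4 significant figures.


K = E / (3*(1-2*nu))
K = 182 / (3*(1-2*0.23))
K = 112.3 GPa


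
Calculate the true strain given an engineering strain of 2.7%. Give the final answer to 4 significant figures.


epsilon_true = ln(1 + epsilon_eng)
epsilon_true = ln(1 + 0.027)
epsilon_true = 0.02664


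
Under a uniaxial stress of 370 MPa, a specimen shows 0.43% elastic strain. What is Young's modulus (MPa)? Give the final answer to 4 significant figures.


E = sigma / epsilon
epsilon = 0.43% = 4.3e-03
E = 370 / 4.3e-03
E = 86050 MPa


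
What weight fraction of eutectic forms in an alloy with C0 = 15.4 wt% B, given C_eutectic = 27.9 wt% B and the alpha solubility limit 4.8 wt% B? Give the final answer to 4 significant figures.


f_primary = (C_e - C0) / (C_e - C_alpha_max)
f_primary = (27.9 - 15.4) / (27.9 - 4.8)
f_primary = 0.541126
f_eutectic = 1 - 0.541126 = 0.4589


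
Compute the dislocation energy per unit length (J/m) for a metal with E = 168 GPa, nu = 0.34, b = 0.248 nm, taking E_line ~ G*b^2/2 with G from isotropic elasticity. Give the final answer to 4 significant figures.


Step 1: G = E / (2*(1+nu))
G = 168 / (2*(1+0.34)) = 62.6866 GPa = 6.26866e+10 Pa
Step 2: E_line = G*b^2/2
b = 0.248 nm = 2.48e-10 m
E_line = 0.5 * 6.26866e+10 * (2.48e-10)^2 = 1.928e-09 J/m


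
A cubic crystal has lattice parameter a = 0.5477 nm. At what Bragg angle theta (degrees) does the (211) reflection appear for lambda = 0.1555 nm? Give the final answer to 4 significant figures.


d = a / sqrt(h^2+k^2+l^2)
d = 0.5477 / sqrt(6) = 0.223598 nm
lambda = 2*d*sin(theta)  =>  sin(theta) = lambda / (2*d)
sin(theta) = 0.1555 / (2 * 0.223598) = 0.347723
theta = 20.35 deg


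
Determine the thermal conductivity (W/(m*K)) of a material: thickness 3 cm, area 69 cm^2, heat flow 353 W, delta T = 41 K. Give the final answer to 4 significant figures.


k = Q*L / (A*dT)
L = 0.03 m, A = 6.9e-03 m^2
k = 353 * 0.03 / (6.9e-03 * 41)
k = 37.43 W/(m*K)


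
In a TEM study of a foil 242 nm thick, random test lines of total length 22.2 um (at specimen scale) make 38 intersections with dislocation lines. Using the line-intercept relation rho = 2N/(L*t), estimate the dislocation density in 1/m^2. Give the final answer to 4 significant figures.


rho = 2N / (L * t)
L = 22.2 um = 2.22e-05 m, t = 242 nm = 2.42e-07 m
rho = 2 * 38 / (2.22e-05 * 2.42e-07)
rho = 1.415e+13 1/m^2


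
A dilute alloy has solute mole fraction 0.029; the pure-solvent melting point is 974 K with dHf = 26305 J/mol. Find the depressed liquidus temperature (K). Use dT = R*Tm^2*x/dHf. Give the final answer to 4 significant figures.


dT = R*Tm^2*x / dHf
dT = 8.314 * 974^2 * 0.029 / 26305
dT = 8.69536 K
T_new = 974 - 8.69536 = 965.3 K


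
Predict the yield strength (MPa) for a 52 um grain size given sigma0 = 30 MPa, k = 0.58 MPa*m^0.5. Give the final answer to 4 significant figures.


sigma_y = sigma0 + k / sqrt(d)
d = 52 um = 5.2e-05 m
sigma_y = 30 + 0.58 / sqrt(5.2e-05)
sigma_y = 110.4 MPa


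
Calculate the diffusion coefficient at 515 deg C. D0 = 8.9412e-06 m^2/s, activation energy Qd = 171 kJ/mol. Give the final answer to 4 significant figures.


D = D0 * exp(-Qd / (R*T))
T = 788.15 K
D = 8.9412e-06 * exp(-171e3 / (8.314 * 788.15))
D = 4.149e-17 m^2/s


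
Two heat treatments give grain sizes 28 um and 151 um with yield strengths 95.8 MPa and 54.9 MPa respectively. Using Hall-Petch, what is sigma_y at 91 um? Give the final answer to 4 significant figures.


sigma_y = sigma0 + k / sqrt(d)
1/sqrt(d1) = 1/sqrt(2.8e-05) = 188.982;  1/sqrt(d2) = 81.3788
k = (sigma1 - sigma2) / (1/sqrt(d1) - 1/sqrt(d2)) = (95.8 - 54.9) / (188.982 - 81.3788) = 0.3801 MPa*m^0.5
sigma0 = sigma1 - k/sqrt(d1) = 95.8 - 0.3801*188.982 = 23.9679 MPa
sigma_y(d3) = 23.9679 + 0.3801 / sqrt(9.1e-05) = 63.81 MPa


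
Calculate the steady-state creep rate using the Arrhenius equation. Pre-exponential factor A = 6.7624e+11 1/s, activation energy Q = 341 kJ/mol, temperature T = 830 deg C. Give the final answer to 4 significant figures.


rate = A * exp(-Q / (R*T))
T = 830 + 273.15 = 1103.15 K
rate = 6.7624e+11 * exp(-341e3 / (8.314 * 1103.15))
rate = 4.82e-05 1/s


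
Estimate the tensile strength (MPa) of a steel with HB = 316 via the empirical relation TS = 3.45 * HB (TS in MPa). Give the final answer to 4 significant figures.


TS (MPa) = 3.45 * HB
TS = 3.45 * 316
TS = 1090 MPa


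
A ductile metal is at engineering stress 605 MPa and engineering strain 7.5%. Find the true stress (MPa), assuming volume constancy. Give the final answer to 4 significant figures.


sigma_true = sigma_eng * (1 + epsilon_eng)
sigma_true = 605 * (1 + 0.075)
sigma_true = 650.4 MPa


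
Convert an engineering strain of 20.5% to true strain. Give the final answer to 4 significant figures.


epsilon_true = ln(1 + epsilon_eng)
epsilon_true = ln(1 + 0.205)
epsilon_true = 0.1865


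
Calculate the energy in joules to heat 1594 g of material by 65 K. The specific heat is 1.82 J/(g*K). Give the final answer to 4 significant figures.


Q = m * cp * dT
Q = 1594 * 1.82 * 65
Q = 188600 J


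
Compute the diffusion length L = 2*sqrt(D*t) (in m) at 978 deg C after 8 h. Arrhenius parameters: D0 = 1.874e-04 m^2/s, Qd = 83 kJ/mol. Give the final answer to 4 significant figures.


Step 1: D = D0 * exp(-Qd/(R*T))
T = 1251.15 K
D = 1.874e-04 * exp(-83e3 / (8.314 * 1251.15)) = 6.41878e-08 m^2/s
Step 2: L = 2*sqrt(D*t)
t = 8 h = 28800 s
L = 2*sqrt(6.41878e-08 * 28800) = 0.08599 m


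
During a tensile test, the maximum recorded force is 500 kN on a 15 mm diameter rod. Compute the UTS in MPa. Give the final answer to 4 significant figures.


A0 = pi*(d/2)^2 = pi*(15/2)^2 = 176.715 mm^2
UTS = F_max / A0 = 500*1000 / 176.715
UTS = 2829 MPa


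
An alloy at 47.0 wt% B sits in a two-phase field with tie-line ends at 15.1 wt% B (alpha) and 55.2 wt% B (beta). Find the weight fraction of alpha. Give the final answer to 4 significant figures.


f_alpha = (C_beta - C0) / (C_beta - C_alpha)
f_alpha = (55.2 - 47.0) / (55.2 - 15.1)
f_alpha = 0.2045


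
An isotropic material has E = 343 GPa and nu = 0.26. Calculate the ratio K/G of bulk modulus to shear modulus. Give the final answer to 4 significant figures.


G = E / (2*(1+nu))
G = 343 / (2*(1+0.26)) = 136.111 GPa
K = E / (3*(1-2*nu))
K = 343 / (3*(1-2*0.26)) = 238.194 GPa
K/G = 238.194 / 136.111 = 1.75


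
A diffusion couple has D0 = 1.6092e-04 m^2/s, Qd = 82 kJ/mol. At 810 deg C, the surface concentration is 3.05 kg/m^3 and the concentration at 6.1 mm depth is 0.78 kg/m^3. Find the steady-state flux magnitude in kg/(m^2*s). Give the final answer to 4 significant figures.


Step 1: D = D0 * exp(-Qd/(R*T))
T = 810 + 273.15 = 1083.15 K
D = 1.6092e-04 * exp(-82e3 / (8.314 * 1083.15)) = 1.78664e-08 m^2/s
Step 2: J = D * (C1 - C2) / dx
J = 1.78664e-08 * (3.05 - 0.78) / 6.1e-03
J = 6.649e-06 kg/(m^2*s)


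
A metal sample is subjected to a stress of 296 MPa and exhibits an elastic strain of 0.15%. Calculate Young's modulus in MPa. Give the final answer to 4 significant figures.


E = sigma / epsilon
epsilon = 0.15% = 1.5e-03
E = 296 / 1.5e-03
E = 197300 MPa


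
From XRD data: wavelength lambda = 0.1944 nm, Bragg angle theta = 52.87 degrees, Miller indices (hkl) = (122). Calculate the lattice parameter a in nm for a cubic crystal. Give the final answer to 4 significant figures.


d = lambda / (2*sin(theta))
d = 0.1944 / (2*sin(52.87 deg))
d = 0.121916 nm
a = d * sqrt(h^2+k^2+l^2) = 0.121916 * sqrt(9)
a = 0.3657 nm


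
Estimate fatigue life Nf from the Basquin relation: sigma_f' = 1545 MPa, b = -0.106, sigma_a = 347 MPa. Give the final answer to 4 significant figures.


sigma_a = sigma_f' * (2*Nf)^b
2*Nf = (sigma_a / sigma_f')^(1/b)
2*Nf = (347 / 1545)^(1/-0.106)
2*Nf = 1.3148e+06
Nf = 657400 cycles


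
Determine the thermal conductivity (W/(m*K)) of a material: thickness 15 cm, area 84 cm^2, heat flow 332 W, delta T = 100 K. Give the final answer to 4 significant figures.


k = Q*L / (A*dT)
L = 0.15 m, A = 8.4e-03 m^2
k = 332 * 0.15 / (8.4e-03 * 100)
k = 59.29 W/(m*K)


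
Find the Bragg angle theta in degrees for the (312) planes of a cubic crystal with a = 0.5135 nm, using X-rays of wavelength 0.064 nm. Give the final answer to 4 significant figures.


d = a / sqrt(h^2+k^2+l^2)
d = 0.5135 / sqrt(14) = 0.137239 nm
lambda = 2*d*sin(theta)  =>  sin(theta) = lambda / (2*d)
sin(theta) = 0.064 / (2 * 0.137239) = 0.23317
theta = 13.48 deg


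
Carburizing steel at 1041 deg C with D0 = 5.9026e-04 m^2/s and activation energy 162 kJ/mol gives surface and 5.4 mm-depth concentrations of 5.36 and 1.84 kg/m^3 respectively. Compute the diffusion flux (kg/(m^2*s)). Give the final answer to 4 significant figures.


Step 1: D = D0 * exp(-Qd/(R*T))
T = 1041 + 273.15 = 1314.15 K
D = 5.9026e-04 * exp(-162e3 / (8.314 * 1314.15)) = 2.14614e-10 m^2/s
Step 2: J = D * (C1 - C2) / dx
J = 2.14614e-10 * (5.36 - 1.84) / 5.4e-03
J = 1.399e-07 kg/(m^2*s)


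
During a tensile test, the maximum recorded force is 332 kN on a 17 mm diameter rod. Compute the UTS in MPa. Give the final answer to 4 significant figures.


A0 = pi*(d/2)^2 = pi*(17/2)^2 = 226.98 mm^2
UTS = F_max / A0 = 332*1000 / 226.98
UTS = 1463 MPa


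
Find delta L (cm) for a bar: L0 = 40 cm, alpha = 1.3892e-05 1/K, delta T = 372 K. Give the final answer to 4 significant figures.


dL = L0 * alpha * dT
dL = 40 * 1.3892e-05 * 372
dL = 0.2067 cm


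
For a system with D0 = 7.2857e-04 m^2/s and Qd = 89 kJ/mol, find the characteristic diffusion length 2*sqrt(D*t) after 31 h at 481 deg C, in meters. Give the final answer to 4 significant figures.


Step 1: D = D0 * exp(-Qd/(R*T))
T = 754.15 K
D = 7.2857e-04 * exp(-89e3 / (8.314 * 754.15)) = 4.9871e-10 m^2/s
Step 2: L = 2*sqrt(D*t)
t = 31 h = 111600 s
L = 2*sqrt(4.9871e-10 * 111600) = 0.01492 m


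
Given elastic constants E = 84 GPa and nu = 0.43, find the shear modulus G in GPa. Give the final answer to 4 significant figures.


G = E / (2*(1+nu))
G = 84 / (2*(1+0.43))
G = 29.37 GPa


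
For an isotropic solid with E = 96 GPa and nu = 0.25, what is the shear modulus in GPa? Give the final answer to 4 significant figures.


G = E / (2*(1+nu))
G = 96 / (2*(1+0.25))
G = 38.4 GPa


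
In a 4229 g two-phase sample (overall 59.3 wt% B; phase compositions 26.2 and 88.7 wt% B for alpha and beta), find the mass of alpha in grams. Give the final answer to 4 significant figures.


f_alpha = (C_beta - C0) / (C_beta - C_alpha)
f_alpha = (88.7 - 59.3) / (88.7 - 26.2) = 0.4704
m_alpha = f_alpha * m_total = 0.4704 * 4229 = 1989 g


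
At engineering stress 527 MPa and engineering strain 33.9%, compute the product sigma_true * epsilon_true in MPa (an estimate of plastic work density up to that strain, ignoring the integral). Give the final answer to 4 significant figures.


sigma_true = sigma_eng * (1 + epsilon_eng)
sigma_true = 527 * (1 + 0.339) = 705.653 MPa
epsilon_true = ln(1 + epsilon_eng)
epsilon_true = ln(1 + 0.339) = 0.291923
sigma_true * epsilon_true = 705.653 * 0.291923 = 206 MPa


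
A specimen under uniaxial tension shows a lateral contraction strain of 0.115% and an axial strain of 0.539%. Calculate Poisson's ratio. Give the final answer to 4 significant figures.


nu = -epsilon_lat / epsilon_axial
Lateral strain is contraction (negative), so using magnitudes:
nu = 0.115 / 0.539
nu = 0.2134


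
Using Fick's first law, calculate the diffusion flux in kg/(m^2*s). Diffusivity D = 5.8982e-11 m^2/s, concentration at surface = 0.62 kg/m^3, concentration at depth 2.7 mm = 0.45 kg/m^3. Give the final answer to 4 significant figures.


J = -D * (dC/dx) = D * (C1 - C2) / dx
J = 5.8982e-11 * (0.62 - 0.45) / 2.7e-03
J = 3.714e-09 kg/(m^2*s)


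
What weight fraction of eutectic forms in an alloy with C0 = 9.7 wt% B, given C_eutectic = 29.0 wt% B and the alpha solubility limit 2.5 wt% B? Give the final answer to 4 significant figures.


f_primary = (C_e - C0) / (C_e - C_alpha_max)
f_primary = (29.0 - 9.7) / (29.0 - 2.5)
f_primary = 0.728302
f_eutectic = 1 - 0.728302 = 0.2717


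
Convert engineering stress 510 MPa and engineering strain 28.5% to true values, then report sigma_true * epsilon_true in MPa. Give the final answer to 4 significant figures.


sigma_true = sigma_eng * (1 + epsilon_eng)
sigma_true = 510 * (1 + 0.285) = 655.35 MPa
epsilon_true = ln(1 + epsilon_eng)
epsilon_true = ln(1 + 0.285) = 0.250759
sigma_true * epsilon_true = 655.35 * 0.250759 = 164.3 MPa


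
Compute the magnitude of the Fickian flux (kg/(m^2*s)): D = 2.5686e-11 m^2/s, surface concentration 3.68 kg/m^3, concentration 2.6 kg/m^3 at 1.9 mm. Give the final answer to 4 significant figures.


J = -D * (dC/dx) = D * (C1 - C2) / dx
J = 2.5686e-11 * (3.68 - 2.6) / 1.9e-03
J = 1.46e-08 kg/(m^2*s)


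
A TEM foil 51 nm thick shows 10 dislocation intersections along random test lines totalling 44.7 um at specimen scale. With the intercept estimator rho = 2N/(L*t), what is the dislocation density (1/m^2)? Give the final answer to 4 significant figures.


rho = 2N / (L * t)
L = 44.7 um = 4.47e-05 m, t = 51 nm = 5.1e-08 m
rho = 2 * 10 / (4.47e-05 * 5.1e-08)
rho = 8.773e+12 1/m^2


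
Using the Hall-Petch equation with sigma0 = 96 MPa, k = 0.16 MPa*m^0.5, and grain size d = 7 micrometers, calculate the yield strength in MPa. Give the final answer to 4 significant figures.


sigma_y = sigma0 + k / sqrt(d)
d = 7 um = 7e-06 m
sigma_y = 96 + 0.16 / sqrt(7e-06)
sigma_y = 156.5 MPa


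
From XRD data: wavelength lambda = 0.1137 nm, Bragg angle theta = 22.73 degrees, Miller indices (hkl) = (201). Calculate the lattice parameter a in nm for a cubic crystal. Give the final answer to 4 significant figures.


d = lambda / (2*sin(theta))
d = 0.1137 / (2*sin(22.73 deg))
d = 0.147132 nm
a = d * sqrt(h^2+k^2+l^2) = 0.147132 * sqrt(5)
a = 0.329 nm


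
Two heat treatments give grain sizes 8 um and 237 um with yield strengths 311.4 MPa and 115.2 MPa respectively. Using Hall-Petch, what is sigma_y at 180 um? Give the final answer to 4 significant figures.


sigma_y = sigma0 + k / sqrt(d)
1/sqrt(d1) = 1/sqrt(8e-06) = 353.553;  1/sqrt(d2) = 64.957
k = (sigma1 - sigma2) / (1/sqrt(d1) - 1/sqrt(d2)) = (311.4 - 115.2) / (353.553 - 64.957) = 0.679842 MPa*m^0.5
sigma0 = sigma1 - k/sqrt(d1) = 311.4 - 0.679842*353.553 = 71.0395 MPa
sigma_y(d3) = 71.0395 + 0.679842 / sqrt(1.8e-04) = 121.7 MPa


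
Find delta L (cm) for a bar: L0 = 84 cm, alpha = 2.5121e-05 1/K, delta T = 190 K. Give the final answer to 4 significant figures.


dL = L0 * alpha * dT
dL = 84 * 2.5121e-05 * 190
dL = 0.4009 cm


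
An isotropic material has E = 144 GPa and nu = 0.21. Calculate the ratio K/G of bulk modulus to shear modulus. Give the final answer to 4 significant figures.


G = E / (2*(1+nu))
G = 144 / (2*(1+0.21)) = 59.5041 GPa
K = E / (3*(1-2*nu))
K = 144 / (3*(1-2*0.21)) = 82.7586 GPa
K/G = 82.7586 / 59.5041 = 1.391


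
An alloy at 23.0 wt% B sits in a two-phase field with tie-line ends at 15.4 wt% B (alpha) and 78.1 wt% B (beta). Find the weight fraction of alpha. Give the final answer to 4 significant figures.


f_alpha = (C_beta - C0) / (C_beta - C_alpha)
f_alpha = (78.1 - 23.0) / (78.1 - 15.4)
f_alpha = 0.8788


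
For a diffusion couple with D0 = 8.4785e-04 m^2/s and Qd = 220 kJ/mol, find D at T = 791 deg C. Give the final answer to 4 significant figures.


D = D0 * exp(-Qd / (R*T))
T = 1064.15 K
D = 8.4785e-04 * exp(-220e3 / (8.314 * 1064.15))
D = 1.346e-14 m^2/s


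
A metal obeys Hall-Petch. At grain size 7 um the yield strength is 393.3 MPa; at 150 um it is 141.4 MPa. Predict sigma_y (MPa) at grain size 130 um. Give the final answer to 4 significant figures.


sigma_y = sigma0 + k / sqrt(d)
1/sqrt(d1) = 1/sqrt(7e-06) = 377.964;  1/sqrt(d2) = 81.6497
k = (sigma1 - sigma2) / (1/sqrt(d1) - 1/sqrt(d2)) = (393.3 - 141.4) / (377.964 - 81.6497) = 0.850109 MPa*m^0.5
sigma0 = sigma1 - k/sqrt(d1) = 393.3 - 0.850109*377.964 = 71.9889 MPa
sigma_y(d3) = 71.9889 + 0.850109 / sqrt(1.3e-04) = 146.5 MPa


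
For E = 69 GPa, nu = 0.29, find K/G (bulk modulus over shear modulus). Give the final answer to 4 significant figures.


G = E / (2*(1+nu))
G = 69 / (2*(1+0.29)) = 26.7442 GPa
K = E / (3*(1-2*nu))
K = 69 / (3*(1-2*0.29)) = 54.7619 GPa
K/G = 54.7619 / 26.7442 = 2.048


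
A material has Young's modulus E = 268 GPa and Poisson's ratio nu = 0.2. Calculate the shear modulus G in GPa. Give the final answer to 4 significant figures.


G = E / (2*(1+nu))
G = 268 / (2*(1+0.2))
G = 111.7 GPa


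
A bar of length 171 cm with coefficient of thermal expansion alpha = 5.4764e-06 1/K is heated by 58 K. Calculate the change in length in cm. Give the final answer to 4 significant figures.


dL = L0 * alpha * dT
dL = 171 * 5.4764e-06 * 58
dL = 0.05431 cm


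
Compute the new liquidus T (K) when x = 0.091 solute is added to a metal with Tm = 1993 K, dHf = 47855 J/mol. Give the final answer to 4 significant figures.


dT = R*Tm^2*x / dHf
dT = 8.314 * 1993^2 * 0.091 / 47855
dT = 62.797 K
T_new = 1993 - 62.797 = 1930 K


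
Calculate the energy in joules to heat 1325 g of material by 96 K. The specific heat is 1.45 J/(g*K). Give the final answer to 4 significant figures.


Q = m * cp * dT
Q = 1325 * 1.45 * 96
Q = 184400 J


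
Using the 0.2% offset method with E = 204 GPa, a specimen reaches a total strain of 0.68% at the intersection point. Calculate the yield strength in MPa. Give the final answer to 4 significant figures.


Offset strain = 0.002
Elastic strain at yield = total_strain - offset = 6.8e-03 - 0.002 = 4.8e-03
sigma_y = E * elastic_strain = 204000 * 4.8e-03
sigma_y = 979.2 MPa


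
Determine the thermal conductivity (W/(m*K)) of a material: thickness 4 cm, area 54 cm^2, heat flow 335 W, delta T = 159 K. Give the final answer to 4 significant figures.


k = Q*L / (A*dT)
L = 0.04 m, A = 5.4e-03 m^2
k = 335 * 0.04 / (5.4e-03 * 159)
k = 15.61 W/(m*K)


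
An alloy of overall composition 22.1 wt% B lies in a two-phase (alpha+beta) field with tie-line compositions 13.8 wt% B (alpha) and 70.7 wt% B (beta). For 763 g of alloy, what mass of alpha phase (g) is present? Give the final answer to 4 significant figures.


f_alpha = (C_beta - C0) / (C_beta - C_alpha)
f_alpha = (70.7 - 22.1) / (70.7 - 13.8) = 0.85413
m_alpha = f_alpha * m_total = 0.85413 * 763 = 651.7 g


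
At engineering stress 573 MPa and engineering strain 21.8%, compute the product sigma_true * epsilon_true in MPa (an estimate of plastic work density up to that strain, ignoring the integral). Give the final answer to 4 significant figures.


sigma_true = sigma_eng * (1 + epsilon_eng)
sigma_true = 573 * (1 + 0.218) = 697.914 MPa
epsilon_true = ln(1 + epsilon_eng)
epsilon_true = ln(1 + 0.218) = 0.19721
sigma_true * epsilon_true = 697.914 * 0.19721 = 137.6 MPa


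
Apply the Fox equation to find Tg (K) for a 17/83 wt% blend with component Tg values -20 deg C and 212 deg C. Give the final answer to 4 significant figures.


1/Tg = w1/Tg1 + w2/Tg2 (in Kelvin)
Tg1 = 253.15 K, Tg2 = 485.15 K
1/Tg = 0.17/253.15 + 0.83/485.15
Tg = 419.8 K


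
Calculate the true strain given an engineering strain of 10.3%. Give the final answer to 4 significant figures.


epsilon_true = ln(1 + epsilon_eng)
epsilon_true = ln(1 + 0.103)
epsilon_true = 0.09803


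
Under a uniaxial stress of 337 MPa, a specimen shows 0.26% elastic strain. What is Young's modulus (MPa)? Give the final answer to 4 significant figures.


E = sigma / epsilon
epsilon = 0.26% = 2.6e-03
E = 337 / 2.6e-03
E = 129600 MPa


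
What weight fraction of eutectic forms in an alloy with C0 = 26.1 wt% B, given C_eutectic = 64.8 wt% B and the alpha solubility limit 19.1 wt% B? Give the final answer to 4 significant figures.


f_primary = (C_e - C0) / (C_e - C_alpha_max)
f_primary = (64.8 - 26.1) / (64.8 - 19.1)
f_primary = 0.846827
f_eutectic = 1 - 0.846827 = 0.1532


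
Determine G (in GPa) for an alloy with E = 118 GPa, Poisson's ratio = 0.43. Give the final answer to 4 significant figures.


G = E / (2*(1+nu))
G = 118 / (2*(1+0.43))
G = 41.26 GPa
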